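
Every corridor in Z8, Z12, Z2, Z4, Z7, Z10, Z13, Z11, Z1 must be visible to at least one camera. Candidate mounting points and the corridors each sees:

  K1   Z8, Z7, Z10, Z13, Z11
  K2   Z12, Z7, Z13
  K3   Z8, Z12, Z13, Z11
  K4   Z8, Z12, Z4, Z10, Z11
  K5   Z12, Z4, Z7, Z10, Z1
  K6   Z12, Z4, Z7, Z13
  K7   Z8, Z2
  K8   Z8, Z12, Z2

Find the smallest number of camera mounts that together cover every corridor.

3

K1, K5, K7 together cover {Z8, Z12, Z2, Z4, Z7, Z10, Z13, Z11, Z1} — every corridor.
No 2 of the 8 camera mounts cover everything (all 28 pairs fall short), so 3 is minimum.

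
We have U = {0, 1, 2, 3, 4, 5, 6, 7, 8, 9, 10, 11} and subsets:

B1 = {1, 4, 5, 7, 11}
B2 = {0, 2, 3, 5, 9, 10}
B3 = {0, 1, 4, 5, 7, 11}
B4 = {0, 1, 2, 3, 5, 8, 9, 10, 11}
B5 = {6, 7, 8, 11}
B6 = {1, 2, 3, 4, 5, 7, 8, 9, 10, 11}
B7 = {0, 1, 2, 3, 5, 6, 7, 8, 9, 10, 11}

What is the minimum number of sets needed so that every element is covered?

B1, B7 together cover {0, 1, 2, 3, 4, 5, 6, 7, 8, 9, 10, 11} — every element.
No single set contains all 12 elements, so 2 is optimal.

2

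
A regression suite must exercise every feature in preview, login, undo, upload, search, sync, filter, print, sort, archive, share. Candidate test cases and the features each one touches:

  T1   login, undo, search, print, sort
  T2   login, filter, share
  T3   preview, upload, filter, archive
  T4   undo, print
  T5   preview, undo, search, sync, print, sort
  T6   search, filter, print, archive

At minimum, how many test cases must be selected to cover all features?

3

T2, T3, T5 together cover {preview, login, undo, upload, search, sync, filter, print, sort, archive, share} — every feature.
No 2 of the 6 test cases cover everything (all 15 pairs fall short), so 3 is minimum.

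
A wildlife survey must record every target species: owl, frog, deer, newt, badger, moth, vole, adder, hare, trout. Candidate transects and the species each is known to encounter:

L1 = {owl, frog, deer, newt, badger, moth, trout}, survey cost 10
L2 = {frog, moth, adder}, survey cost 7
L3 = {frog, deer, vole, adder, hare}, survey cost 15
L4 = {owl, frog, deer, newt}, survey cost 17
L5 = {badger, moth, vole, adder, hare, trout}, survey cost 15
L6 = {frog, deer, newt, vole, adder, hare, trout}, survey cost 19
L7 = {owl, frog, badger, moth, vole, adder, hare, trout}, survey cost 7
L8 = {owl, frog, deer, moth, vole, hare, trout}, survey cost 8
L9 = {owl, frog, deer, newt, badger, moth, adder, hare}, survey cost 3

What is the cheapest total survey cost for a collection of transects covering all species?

10

L7, L9 cover every species at survey cost 7 + 3 = 10.
Any cover uses at least 2 transects; among all covering selections none totals below 10.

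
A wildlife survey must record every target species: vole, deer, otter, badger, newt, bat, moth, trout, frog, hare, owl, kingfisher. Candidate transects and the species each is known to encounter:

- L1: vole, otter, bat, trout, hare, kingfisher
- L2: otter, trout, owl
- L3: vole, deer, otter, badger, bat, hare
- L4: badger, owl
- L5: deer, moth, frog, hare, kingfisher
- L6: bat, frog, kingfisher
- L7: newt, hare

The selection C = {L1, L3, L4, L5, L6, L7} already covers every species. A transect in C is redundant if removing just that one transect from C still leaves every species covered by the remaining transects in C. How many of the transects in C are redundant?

2

Drop L1: trout uncovered — not redundant.
Drop L3: the rest still cover every species — redundant.
Drop L4: owl uncovered — not redundant.
Drop L5: moth uncovered — not redundant.
Drop L6: the rest still cover every species — redundant.
Drop L7: newt uncovered — not redundant.
2 redundant: L3, L6.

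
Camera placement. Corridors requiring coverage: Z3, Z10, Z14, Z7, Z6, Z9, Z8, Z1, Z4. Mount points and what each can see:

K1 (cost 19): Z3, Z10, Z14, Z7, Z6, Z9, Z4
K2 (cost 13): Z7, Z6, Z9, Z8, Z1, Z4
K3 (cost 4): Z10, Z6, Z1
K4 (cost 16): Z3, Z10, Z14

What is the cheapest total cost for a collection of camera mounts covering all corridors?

K2, K4 cover every corridor at cost 13 + 16 = 29.
Any cover uses at least 2 camera mounts; among all covering selections none totals below 29.
Greedy by coverage-per-cost would pick K3, K2, K4 for 33 — worse than the optimum 29.

29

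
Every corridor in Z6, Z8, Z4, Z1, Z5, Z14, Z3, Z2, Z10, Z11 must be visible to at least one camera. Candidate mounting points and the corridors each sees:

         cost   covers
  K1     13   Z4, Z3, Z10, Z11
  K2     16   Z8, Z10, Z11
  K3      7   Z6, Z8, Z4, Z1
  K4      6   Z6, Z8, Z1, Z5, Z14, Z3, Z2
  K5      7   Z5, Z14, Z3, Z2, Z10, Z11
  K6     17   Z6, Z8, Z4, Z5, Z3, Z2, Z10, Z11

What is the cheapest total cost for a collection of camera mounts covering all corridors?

14

K3, K5 cover every corridor at cost 7 + 7 = 14.
Any cover uses at least 2 camera mounts; among all covering selections none totals below 14.
Greedy by coverage-per-cost would pick K4, K5, K3 for 20 — worse than the optimum 14.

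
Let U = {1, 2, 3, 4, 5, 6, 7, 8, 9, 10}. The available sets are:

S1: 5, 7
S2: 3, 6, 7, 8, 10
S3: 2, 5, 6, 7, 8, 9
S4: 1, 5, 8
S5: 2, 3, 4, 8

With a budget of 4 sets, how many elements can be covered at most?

Choosing S2, S3, S4, S5 covers {1, 2, 3, 4, 5, 6, 7, 8, 9, 10} — 10 elements.
That is all 10 elements.

10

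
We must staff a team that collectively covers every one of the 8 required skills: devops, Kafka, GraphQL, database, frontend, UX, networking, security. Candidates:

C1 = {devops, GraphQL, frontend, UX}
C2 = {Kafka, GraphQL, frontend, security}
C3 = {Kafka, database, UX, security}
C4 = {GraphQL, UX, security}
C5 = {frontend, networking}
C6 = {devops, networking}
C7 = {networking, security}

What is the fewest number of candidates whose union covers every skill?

C1, C3, C5 together cover {devops, Kafka, GraphQL, database, frontend, UX, networking, security} — every skill.
No 2 of the 7 candidates cover everything (all 21 pairs fall short), so 3 is minimum.

3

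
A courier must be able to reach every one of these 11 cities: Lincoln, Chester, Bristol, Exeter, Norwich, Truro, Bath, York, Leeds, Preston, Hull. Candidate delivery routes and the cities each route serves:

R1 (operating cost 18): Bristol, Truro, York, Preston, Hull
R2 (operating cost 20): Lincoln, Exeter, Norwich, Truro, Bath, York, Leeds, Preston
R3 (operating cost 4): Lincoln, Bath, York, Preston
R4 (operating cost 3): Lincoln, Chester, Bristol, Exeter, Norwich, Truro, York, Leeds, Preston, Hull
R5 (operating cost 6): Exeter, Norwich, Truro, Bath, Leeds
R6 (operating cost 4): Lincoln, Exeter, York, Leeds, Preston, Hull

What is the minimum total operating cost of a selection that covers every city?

7

R3, R4 cover every city at operating cost 4 + 3 = 7.
Any cover uses at least 2 routes; among all covering selections none totals below 7.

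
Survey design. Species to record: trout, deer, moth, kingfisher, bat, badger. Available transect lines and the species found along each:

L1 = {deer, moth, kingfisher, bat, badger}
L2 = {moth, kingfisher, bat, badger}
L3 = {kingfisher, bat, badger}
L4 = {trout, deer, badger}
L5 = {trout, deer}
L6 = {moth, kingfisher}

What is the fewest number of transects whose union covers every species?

2

L1, L4 together cover {trout, deer, moth, kingfisher, bat, badger} — every species.
No single transect contains all 6 species, so 2 is optimal.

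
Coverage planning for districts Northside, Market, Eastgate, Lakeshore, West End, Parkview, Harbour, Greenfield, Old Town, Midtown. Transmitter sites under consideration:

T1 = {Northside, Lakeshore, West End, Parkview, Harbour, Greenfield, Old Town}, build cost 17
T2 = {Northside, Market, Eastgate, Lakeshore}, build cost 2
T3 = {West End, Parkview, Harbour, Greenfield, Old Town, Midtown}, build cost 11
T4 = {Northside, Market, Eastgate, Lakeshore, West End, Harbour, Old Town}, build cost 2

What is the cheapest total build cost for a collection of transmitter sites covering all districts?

13

T2, T3 cover every district at build cost 2 + 11 = 13.
Any cover uses at least 2 transmitter sites; among all covering selections none totals below 13.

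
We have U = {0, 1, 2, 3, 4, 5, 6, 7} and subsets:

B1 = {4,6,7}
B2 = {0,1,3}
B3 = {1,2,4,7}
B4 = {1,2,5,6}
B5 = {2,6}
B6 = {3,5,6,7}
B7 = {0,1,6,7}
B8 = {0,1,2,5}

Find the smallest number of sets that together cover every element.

B1, B2, B4 together cover {0, 1, 2, 3, 4, 5, 6, 7} — every element.
No 2 of the 8 sets cover everything (all 28 pairs fall short), so 3 is minimum.

3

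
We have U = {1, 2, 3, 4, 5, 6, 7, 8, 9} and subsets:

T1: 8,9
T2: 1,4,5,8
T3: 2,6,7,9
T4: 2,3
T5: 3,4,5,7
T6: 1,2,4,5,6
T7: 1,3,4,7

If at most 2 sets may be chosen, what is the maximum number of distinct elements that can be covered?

Choosing T2, T3 covers {1, 2, 4, 5, 6, 7, 8, 9} — 8 elements.
No choice of 2 sets does better; here 3 is left uncovered.

8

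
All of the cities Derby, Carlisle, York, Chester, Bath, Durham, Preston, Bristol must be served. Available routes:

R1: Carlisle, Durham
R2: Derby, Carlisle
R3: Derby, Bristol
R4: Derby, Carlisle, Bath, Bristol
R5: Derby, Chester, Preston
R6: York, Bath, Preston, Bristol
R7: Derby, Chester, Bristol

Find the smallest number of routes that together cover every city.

R1, R5, R6 together cover {Derby, Carlisle, York, Chester, Bath, Durham, Preston, Bristol} — every city.
No 2 of the 7 routes cover everything (all 21 pairs fall short), so 3 is minimum.

3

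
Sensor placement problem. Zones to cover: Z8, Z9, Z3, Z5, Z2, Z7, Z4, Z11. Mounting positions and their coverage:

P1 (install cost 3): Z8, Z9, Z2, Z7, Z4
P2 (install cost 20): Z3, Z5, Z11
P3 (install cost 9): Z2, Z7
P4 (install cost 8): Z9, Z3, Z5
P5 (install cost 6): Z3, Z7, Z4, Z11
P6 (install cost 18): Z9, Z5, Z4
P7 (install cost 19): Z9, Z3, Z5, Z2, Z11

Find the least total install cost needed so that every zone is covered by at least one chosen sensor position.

17

P1, P4, P5 cover every zone at install cost 3 + 8 + 6 = 17.
Any cover uses at least 2 sensor positions; among all covering selections none totals below 17.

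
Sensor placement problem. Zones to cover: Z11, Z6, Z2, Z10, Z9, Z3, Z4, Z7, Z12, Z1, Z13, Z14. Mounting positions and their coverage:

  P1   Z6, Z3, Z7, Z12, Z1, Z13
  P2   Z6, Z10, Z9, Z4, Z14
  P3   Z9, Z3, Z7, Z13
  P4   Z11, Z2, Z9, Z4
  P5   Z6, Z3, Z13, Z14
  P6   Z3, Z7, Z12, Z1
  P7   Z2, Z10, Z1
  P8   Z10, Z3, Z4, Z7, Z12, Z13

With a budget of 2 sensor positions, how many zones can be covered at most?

Choosing P1, P2 covers {Z6, Z10, Z9, Z3, Z4, Z7, Z12, Z1, Z13, Z14} — 10 zones.
No choice of 2 sensor positions does better; here Z11, Z2 are left uncovered.

10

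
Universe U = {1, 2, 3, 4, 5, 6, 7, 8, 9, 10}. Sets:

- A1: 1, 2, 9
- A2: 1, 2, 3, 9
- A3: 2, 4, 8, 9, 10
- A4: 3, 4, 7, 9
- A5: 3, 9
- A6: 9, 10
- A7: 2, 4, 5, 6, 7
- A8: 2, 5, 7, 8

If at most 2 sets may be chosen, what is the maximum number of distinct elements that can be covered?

Choosing A2, A7 covers {1, 2, 3, 4, 5, 6, 7, 9} — 8 elements.
No choice of 2 sets does better; here 8, 10 are left uncovered.

8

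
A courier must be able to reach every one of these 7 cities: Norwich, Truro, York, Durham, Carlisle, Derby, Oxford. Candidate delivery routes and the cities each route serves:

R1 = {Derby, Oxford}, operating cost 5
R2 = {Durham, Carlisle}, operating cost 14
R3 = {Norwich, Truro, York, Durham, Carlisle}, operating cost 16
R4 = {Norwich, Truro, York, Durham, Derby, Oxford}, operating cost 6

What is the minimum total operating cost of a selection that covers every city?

20

R2, R4 cover every city at operating cost 14 + 6 = 20.
Any cover uses at least 2 routes; among all covering selections none totals below 20.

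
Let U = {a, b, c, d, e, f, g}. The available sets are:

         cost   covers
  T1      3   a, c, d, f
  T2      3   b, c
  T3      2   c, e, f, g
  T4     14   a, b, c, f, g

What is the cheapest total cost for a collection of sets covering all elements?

8

T1, T2, T3 cover every element at cost 3 + 3 + 2 = 8.
Any cover uses at least 3 sets; among all covering selections none totals below 8.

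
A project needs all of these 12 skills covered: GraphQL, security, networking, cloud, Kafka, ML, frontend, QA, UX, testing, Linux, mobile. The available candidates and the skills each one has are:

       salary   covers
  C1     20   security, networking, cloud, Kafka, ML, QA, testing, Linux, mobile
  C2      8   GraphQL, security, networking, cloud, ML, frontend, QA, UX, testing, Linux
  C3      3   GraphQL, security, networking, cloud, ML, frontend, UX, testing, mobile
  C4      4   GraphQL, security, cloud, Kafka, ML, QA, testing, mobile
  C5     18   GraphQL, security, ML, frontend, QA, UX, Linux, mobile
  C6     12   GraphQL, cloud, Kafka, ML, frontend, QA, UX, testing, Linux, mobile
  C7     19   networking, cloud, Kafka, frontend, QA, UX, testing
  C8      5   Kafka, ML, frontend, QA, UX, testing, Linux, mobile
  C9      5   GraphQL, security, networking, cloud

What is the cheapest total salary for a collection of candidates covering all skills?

8

C3, C8 cover every skill at salary 3 + 5 = 8.
Any cover uses at least 2 candidates; among all covering selections none totals below 8.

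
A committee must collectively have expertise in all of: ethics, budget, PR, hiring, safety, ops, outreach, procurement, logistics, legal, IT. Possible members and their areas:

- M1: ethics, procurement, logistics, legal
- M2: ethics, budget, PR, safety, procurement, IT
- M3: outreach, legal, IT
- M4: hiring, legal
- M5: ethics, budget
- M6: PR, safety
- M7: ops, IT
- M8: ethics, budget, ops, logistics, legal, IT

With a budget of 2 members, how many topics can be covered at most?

Choosing M2, M8 covers {ethics, budget, PR, safety, ops, procurement, logistics, legal, IT} — 9 topics.
No choice of 2 members does better; here hiring, outreach are left uncovered.

9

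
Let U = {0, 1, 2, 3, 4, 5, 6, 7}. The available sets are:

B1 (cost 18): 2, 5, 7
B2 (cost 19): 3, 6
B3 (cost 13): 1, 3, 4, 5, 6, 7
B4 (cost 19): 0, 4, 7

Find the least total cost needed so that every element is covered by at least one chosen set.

50

B1, B3, B4 cover every element at cost 18 + 13 + 19 = 50.
Any cover uses at least 3 sets; among all covering selections none totals below 50.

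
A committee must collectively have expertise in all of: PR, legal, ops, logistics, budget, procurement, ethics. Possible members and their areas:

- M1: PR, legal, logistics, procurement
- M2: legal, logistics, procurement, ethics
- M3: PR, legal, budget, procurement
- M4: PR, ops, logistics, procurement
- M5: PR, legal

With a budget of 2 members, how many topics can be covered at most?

6

Choosing M2, M3 covers {PR, legal, logistics, budget, procurement, ethics} — 6 topics.
No choice of 2 members does better; here ops is left uncovered.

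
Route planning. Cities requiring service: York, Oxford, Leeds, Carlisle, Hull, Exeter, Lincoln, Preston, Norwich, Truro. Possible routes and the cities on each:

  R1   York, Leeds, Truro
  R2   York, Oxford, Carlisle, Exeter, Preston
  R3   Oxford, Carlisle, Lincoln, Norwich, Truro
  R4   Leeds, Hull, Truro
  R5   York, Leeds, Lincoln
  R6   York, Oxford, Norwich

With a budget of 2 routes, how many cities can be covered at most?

Choosing R2, R3 covers {York, Oxford, Carlisle, Exeter, Lincoln, Preston, Norwich, Truro} — 8 cities.
No choice of 2 routes does better; here Leeds, Hull are left uncovered.

8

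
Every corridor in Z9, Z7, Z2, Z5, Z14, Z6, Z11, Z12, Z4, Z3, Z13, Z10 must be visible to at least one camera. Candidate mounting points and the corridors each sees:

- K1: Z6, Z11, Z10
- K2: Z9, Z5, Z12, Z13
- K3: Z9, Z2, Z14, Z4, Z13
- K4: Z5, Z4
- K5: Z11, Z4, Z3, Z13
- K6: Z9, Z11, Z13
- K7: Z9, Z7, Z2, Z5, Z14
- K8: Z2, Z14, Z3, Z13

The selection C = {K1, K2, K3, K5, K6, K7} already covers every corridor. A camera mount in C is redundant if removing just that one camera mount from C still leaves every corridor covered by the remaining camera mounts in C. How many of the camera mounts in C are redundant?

2

Drop K1: Z6, Z10 uncovered — not redundant.
Drop K2: Z12 uncovered — not redundant.
Drop K3: the rest still cover every corridor — redundant.
Drop K5: Z3 uncovered — not redundant.
Drop K6: the rest still cover every corridor — redundant.
Drop K7: Z7 uncovered — not redundant.
2 redundant: K3, K6.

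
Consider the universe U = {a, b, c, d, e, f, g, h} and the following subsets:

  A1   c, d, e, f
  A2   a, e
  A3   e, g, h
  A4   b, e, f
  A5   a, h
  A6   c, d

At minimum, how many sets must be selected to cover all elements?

A1, A2, A3, A4 together cover {a, b, c, d, e, f, g, h} — every element.
No 3 of the 6 sets cover everything (all 20 triples fall short), so 4 is minimum.

4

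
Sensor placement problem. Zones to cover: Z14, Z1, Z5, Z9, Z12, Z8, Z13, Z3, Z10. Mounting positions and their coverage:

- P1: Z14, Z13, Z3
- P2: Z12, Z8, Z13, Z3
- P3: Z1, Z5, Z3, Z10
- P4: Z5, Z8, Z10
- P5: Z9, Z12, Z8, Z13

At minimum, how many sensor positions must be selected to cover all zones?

3

P1, P3, P5 together cover {Z14, Z1, Z5, Z9, Z12, Z8, Z13, Z3, Z10} — every zone.
No 2 of the 5 sensor positions cover everything (all 10 pairs fall short), so 3 is minimum.
Greedy (largest uncovered first) would take P2, P3, P1, P5 — 4 sensor positions — but 3 suffice.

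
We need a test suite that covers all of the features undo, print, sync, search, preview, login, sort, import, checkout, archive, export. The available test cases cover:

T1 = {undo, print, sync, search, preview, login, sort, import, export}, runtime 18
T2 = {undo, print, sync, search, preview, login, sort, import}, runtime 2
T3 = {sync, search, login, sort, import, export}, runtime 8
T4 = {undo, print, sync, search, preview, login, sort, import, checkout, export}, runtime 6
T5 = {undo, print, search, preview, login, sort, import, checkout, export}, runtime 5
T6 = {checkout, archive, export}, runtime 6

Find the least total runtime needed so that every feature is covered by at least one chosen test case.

T2, T6 cover every feature at runtime 2 + 6 = 8.
Any cover uses at least 2 test cases; among all covering selections none totals below 8.

8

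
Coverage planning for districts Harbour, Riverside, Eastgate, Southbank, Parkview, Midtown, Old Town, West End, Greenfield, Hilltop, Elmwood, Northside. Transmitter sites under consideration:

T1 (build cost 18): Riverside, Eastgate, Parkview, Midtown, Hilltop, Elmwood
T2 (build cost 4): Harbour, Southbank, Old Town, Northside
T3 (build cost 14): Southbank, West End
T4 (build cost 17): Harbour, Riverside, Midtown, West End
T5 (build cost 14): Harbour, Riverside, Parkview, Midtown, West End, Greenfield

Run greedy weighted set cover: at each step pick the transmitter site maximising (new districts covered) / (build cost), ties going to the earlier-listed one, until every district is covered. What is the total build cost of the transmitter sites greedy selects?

Pick 1: T2 adds 4 new (Harbour, Southbank, Old Town, Northside) at build cost 4 (ratio 4/4).
Pick 2: T5 adds 5 new (Riverside, Parkview, Midtown, West End, Greenfield) at build cost 14 (ratio 5/14).
Pick 3: T1 adds 3 new (Eastgate, Hilltop, Elmwood) at build cost 18 (ratio 3/18).
Greedy total build cost: 4 + 14 + 18 = 36.

36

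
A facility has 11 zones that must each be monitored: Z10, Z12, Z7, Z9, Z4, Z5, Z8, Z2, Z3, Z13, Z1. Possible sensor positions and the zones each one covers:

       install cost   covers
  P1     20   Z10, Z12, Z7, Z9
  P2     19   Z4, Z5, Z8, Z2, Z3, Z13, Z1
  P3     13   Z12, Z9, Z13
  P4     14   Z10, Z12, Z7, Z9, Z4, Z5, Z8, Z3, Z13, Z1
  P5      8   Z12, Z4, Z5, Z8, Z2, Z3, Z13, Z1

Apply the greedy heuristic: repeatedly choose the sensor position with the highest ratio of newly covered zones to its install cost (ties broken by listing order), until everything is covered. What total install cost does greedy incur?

Pick 1: P5 adds 8 new (Z12, Z4, Z5, Z8, Z2, Z3, Z13, Z1) at install cost 8 (ratio 8/8).
Pick 2: P4 adds 3 new (Z10, Z7, Z9) at install cost 14 (ratio 3/14).
Greedy total install cost: 8 + 14 = 22.

22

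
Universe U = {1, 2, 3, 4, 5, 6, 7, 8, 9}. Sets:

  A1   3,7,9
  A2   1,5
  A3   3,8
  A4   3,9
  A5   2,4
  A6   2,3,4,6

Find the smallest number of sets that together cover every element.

A1, A2, A3, A6 together cover {1, 2, 3, 4, 5, 6, 7, 8, 9} — every element.
No 3 of the 6 sets cover everything (all 20 triples fall short), so 4 is minimum.

4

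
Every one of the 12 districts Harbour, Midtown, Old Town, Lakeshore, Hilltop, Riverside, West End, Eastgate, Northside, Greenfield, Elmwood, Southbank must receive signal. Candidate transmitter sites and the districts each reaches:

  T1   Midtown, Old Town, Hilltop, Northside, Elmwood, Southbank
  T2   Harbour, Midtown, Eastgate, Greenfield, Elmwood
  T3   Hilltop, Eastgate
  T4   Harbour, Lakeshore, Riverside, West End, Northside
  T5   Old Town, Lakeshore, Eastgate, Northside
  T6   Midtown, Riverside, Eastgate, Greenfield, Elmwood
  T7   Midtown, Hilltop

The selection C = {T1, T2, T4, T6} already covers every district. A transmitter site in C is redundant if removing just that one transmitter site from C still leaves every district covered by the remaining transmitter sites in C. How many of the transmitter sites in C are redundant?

2

Drop T1: Old Town, Hilltop, Southbank uncovered — not redundant.
Drop T2: the rest still cover every district — redundant.
Drop T4: Lakeshore, West End uncovered — not redundant.
Drop T6: the rest still cover every district — redundant.
2 redundant: T2, T6.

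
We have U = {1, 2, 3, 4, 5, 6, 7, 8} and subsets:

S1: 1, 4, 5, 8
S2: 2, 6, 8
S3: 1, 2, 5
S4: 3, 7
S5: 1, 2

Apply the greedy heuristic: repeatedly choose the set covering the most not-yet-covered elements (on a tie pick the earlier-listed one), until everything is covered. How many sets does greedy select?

Pick 1: S1 covers 4 new elements (1, 4, 5, 8).
Pick 2: S2 covers 2 new elements (2, 6).
Pick 3: S4 covers 2 new elements (3, 7).
Greedy uses 3 sets.

3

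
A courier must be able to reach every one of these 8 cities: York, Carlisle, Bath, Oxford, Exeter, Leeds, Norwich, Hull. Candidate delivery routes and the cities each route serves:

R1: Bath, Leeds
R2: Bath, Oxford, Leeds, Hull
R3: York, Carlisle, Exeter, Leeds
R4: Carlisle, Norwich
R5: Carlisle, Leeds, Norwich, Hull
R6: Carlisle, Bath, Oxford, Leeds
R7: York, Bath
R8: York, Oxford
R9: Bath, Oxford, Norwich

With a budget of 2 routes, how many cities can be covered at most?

7

Choosing R2, R3 covers {York, Carlisle, Bath, Oxford, Exeter, Leeds, Hull} — 7 cities.
No choice of 2 routes does better; here Norwich is left uncovered.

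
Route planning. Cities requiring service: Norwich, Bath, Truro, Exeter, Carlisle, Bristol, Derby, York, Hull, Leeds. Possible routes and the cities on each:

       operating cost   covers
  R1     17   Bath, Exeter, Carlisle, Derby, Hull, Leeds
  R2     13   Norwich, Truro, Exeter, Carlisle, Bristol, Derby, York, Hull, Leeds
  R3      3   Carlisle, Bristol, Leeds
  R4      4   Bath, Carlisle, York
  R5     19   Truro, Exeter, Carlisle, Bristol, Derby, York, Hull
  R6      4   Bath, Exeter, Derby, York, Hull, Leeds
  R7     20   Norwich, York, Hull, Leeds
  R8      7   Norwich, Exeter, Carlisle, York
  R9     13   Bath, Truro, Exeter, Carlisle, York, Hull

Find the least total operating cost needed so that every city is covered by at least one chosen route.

17

R2, R4 cover every city at operating cost 13 + 4 = 17.
Any cover uses at least 2 routes; among all covering selections none totals below 17.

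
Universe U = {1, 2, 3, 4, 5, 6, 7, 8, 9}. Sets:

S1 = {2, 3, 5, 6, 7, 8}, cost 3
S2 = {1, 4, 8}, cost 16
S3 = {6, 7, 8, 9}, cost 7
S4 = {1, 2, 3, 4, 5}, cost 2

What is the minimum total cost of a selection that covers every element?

9

S3, S4 cover every element at cost 7 + 2 = 9.
Any cover uses at least 2 sets; among all covering selections none totals below 9.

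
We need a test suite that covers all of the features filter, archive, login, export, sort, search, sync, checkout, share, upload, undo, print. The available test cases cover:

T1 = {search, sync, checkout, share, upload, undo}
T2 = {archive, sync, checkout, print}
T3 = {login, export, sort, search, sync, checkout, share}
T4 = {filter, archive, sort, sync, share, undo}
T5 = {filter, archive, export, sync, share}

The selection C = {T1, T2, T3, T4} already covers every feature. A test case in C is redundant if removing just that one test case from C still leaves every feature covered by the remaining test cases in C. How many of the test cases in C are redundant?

Drop T1: upload uncovered — not redundant.
Drop T2: print uncovered — not redundant.
Drop T3: login, export uncovered — not redundant.
Drop T4: filter uncovered — not redundant.
None of the test cases in C is redundant.

0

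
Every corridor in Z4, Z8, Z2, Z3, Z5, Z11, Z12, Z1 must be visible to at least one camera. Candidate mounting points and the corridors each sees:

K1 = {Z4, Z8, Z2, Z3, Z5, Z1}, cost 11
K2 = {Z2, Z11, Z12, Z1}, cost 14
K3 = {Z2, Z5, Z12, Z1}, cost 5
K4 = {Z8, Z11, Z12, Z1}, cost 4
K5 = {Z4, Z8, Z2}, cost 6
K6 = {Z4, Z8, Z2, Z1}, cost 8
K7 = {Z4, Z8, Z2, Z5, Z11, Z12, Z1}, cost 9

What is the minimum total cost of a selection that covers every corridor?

15

K1, K4 cover every corridor at cost 11 + 4 = 15.
Any cover uses at least 2 camera mounts; among all covering selections none totals below 15.
Greedy by coverage-per-cost would pick K4, K3, K1 for 20 — worse than the optimum 15.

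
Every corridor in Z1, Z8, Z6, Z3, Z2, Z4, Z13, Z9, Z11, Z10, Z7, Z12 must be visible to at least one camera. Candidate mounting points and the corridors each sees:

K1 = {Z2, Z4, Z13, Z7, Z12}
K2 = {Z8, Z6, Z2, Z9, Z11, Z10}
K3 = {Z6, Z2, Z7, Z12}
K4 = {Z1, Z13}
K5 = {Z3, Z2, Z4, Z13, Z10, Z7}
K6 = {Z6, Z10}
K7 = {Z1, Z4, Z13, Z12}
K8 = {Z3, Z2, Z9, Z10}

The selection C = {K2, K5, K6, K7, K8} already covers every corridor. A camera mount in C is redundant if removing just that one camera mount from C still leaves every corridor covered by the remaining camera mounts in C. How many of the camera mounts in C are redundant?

2

Drop K2: Z8, Z11 uncovered — not redundant.
Drop K5: Z7 uncovered — not redundant.
Drop K6: the rest still cover every corridor — redundant.
Drop K7: Z1, Z12 uncovered — not redundant.
Drop K8: the rest still cover every corridor — redundant.
2 redundant: K6, K8.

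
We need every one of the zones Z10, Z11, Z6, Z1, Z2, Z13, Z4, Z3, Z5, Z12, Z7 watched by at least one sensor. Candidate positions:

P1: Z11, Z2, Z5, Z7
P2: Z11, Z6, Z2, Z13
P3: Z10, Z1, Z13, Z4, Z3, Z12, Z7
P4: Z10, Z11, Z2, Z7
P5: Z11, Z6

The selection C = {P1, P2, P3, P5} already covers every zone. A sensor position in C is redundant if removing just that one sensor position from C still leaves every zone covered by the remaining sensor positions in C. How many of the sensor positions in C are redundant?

2

Drop P1: Z5 uncovered — not redundant.
Drop P2: the rest still cover every zone — redundant.
Drop P3: Z10, Z1, Z4, Z3, … uncovered — not redundant.
Drop P5: the rest still cover every zone — redundant.
2 redundant: P2, P5.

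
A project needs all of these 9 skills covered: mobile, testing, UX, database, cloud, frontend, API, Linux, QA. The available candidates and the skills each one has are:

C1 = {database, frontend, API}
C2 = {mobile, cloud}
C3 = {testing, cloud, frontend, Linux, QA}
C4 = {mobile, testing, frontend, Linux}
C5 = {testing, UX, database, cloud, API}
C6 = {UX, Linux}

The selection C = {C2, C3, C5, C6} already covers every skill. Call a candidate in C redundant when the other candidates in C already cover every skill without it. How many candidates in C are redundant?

1

Drop C2: mobile uncovered — not redundant.
Drop C3: frontend, QA uncovered — not redundant.
Drop C5: database, API uncovered — not redundant.
Drop C6: the rest still cover every skill — redundant.
1 redundant: C6.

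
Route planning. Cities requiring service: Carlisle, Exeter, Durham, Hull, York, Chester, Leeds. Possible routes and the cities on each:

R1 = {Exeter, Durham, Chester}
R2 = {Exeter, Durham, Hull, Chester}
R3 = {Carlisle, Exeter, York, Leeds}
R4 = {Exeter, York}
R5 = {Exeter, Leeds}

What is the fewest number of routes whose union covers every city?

2

R2, R3 together cover {Carlisle, Exeter, Durham, Hull, York, Chester, Leeds} — every city.
No single route contains all 7 cities, so 2 is optimal.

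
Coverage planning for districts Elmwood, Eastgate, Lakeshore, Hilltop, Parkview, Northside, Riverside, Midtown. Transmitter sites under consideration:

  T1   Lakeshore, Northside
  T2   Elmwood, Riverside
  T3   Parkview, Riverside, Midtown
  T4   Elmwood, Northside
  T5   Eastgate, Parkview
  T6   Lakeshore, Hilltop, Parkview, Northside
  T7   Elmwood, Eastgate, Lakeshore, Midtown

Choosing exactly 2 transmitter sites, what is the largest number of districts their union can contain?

7

Choosing T6, T7 covers {Elmwood, Eastgate, Lakeshore, Hilltop, Parkview, Northside, Midtown} — 7 districts.
No choice of 2 transmitter sites does better; here Riverside is left uncovered.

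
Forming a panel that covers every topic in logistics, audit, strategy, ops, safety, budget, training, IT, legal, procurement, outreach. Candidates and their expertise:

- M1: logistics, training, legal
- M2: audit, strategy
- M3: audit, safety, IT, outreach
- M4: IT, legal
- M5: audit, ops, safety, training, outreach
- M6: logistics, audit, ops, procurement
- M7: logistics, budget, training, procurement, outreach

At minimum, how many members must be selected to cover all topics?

M2, M4, M5, M7 together cover {logistics, audit, strategy, ops, safety, budget, training, IT, legal, procurement, outreach} — every topic.
No 3 of the 7 members cover everything (all 35 triples fall short), so 4 is minimum.

4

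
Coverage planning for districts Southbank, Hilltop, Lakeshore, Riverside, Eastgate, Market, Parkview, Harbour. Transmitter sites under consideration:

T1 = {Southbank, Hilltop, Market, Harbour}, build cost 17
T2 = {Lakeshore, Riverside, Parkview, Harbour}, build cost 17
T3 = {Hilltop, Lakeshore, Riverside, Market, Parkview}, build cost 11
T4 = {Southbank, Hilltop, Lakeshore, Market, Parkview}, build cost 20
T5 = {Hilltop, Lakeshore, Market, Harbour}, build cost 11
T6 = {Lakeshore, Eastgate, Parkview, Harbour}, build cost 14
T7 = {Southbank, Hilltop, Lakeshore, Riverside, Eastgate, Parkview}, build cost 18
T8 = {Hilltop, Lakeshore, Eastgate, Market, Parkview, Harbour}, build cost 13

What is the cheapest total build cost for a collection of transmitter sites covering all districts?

29

T5, T7 cover every district at build cost 11 + 18 = 29.
Any cover uses at least 2 transmitter sites; among all covering selections none totals below 29.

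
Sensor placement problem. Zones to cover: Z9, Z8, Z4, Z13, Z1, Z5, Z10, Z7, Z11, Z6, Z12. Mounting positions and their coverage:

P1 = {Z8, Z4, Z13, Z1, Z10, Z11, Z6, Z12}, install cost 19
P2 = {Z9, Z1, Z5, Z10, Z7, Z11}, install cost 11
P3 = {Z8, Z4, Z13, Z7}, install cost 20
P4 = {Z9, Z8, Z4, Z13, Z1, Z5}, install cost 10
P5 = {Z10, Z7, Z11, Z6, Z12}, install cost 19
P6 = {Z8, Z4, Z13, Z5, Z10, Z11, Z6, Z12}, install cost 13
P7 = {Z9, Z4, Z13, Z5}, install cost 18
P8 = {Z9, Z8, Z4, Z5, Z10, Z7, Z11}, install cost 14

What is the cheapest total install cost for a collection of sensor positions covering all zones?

P2, P6 cover every zone at install cost 11 + 13 = 24.
Any cover uses at least 2 sensor positions; among all covering selections none totals below 24.

24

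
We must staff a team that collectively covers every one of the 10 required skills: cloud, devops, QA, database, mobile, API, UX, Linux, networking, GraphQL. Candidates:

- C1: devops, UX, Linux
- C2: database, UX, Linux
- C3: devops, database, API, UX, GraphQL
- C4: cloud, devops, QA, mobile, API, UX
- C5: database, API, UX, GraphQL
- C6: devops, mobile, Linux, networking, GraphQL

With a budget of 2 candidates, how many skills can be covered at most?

9

Choosing C4, C6 covers {cloud, devops, QA, mobile, API, UX, Linux, networking, GraphQL} — 9 skills.
No choice of 2 candidates does better; here database is left uncovered.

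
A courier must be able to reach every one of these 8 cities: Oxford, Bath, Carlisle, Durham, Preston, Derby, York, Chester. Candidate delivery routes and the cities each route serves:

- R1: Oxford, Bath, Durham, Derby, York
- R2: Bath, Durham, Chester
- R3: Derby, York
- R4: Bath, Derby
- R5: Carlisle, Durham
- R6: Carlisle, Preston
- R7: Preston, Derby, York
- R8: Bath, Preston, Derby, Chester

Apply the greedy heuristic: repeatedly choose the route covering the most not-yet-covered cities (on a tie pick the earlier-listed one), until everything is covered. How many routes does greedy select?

Pick 1: R1 covers 5 new cities (Oxford, Bath, Durham, Derby, York).
Pick 2: R6 covers 2 new cities (Carlisle, Preston).
Pick 3: R2 covers 1 new cities (Chester).
Greedy uses 3 routes.

3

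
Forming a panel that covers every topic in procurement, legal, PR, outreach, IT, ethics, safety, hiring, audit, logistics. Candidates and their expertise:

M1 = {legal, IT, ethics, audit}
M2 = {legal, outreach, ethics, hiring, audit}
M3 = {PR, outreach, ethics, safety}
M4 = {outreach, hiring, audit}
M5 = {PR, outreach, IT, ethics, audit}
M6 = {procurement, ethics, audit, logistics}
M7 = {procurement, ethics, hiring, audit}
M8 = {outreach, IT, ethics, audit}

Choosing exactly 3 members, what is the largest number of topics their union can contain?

Choosing M1, M3, M6 covers {procurement, legal, PR, outreach, IT, ethics, safety, audit, logistics} — 9 topics.
No choice of 3 members does better; here hiring is left uncovered.

9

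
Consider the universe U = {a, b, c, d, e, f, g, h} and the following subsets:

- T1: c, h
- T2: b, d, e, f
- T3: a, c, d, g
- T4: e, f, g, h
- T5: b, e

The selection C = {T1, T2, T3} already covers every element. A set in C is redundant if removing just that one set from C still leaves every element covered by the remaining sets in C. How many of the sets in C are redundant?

Drop T1: h uncovered — not redundant.
Drop T2: b, e, f uncovered — not redundant.
Drop T3: a, g uncovered — not redundant.
None of the sets in C is redundant.

0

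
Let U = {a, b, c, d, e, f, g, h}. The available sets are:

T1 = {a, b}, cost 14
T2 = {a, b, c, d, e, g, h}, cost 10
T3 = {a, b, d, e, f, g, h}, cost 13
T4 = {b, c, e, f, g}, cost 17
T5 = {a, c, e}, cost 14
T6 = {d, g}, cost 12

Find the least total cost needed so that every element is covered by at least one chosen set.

T2, T3 cover every element at cost 10 + 13 = 23.
Any cover uses at least 2 sets; among all covering selections none totals below 23.

23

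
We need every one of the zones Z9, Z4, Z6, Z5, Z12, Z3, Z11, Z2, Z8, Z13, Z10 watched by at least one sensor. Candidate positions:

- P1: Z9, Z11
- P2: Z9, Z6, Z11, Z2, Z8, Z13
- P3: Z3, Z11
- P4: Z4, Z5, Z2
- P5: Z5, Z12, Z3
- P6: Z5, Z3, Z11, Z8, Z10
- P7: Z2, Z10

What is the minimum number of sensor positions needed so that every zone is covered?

4

P2, P4, P5, P6 together cover {Z9, Z4, Z6, Z5, Z12, Z3, Z11, Z2, Z8, Z13, Z10} — every zone.
No 3 of the 7 sensor positions cover everything (all 35 triples fall short), so 4 is minimum.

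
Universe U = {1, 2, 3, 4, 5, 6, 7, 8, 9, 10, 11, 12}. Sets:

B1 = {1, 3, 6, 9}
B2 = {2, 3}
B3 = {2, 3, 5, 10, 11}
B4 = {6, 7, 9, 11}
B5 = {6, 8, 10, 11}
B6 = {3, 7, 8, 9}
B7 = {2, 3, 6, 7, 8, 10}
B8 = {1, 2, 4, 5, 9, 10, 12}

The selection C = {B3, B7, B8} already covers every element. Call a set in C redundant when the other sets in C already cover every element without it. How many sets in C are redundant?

Drop B3: 11 uncovered — not redundant.
Drop B7: 6, 7, 8 uncovered — not redundant.
Drop B8: 1, 4, 9, 12 uncovered — not redundant.
None of the sets in C is redundant.

0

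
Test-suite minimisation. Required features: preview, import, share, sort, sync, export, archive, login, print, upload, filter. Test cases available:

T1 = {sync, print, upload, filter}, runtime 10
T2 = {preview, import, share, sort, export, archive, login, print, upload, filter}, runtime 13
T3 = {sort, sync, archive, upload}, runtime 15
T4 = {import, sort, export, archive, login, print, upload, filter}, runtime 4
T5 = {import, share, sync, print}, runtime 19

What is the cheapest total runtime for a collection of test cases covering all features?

23

T1, T2 cover every feature at runtime 10 + 13 = 23.
Any cover uses at least 2 test cases; among all covering selections none totals below 23.
Greedy by coverage-per-runtime would pick T4, T2, T1 for 27 — worse than the optimum 23.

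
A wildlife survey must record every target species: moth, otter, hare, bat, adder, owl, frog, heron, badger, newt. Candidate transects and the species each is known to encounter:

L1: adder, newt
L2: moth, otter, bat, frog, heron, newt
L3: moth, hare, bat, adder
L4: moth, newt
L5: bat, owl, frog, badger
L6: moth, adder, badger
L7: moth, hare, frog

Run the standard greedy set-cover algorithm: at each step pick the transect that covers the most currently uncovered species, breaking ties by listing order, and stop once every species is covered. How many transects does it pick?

Pick 1: L2 covers 6 new species (moth, otter, bat, frog, heron, newt).
Pick 2: L3 covers 2 new species (hare, adder).
Pick 3: L5 covers 2 new species (owl, badger).
Greedy uses 3 transects.

3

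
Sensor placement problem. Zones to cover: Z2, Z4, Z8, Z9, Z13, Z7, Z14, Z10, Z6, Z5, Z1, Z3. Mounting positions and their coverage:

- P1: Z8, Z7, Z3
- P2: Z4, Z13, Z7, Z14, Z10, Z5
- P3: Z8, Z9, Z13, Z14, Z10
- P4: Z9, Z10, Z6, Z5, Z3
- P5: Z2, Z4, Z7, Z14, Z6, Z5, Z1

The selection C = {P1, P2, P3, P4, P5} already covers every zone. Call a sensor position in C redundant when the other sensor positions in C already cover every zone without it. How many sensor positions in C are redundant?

Drop P1: the rest still cover every zone — redundant.
Drop P2: the rest still cover every zone — redundant.
Drop P3: the rest still cover every zone — redundant.
Drop P4: the rest still cover every zone — redundant.
Drop P5: Z2, Z1 uncovered — not redundant.
4 redundant: P1, P2, P3, P4.

4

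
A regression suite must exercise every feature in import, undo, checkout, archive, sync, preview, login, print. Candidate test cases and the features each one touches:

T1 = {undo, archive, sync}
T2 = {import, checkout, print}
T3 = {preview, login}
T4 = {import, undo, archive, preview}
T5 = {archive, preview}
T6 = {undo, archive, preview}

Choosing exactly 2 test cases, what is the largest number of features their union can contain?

6

Choosing T1, T2 covers {import, undo, checkout, archive, sync, print} — 6 features.
No choice of 2 test cases does better; here preview, login are left uncovered.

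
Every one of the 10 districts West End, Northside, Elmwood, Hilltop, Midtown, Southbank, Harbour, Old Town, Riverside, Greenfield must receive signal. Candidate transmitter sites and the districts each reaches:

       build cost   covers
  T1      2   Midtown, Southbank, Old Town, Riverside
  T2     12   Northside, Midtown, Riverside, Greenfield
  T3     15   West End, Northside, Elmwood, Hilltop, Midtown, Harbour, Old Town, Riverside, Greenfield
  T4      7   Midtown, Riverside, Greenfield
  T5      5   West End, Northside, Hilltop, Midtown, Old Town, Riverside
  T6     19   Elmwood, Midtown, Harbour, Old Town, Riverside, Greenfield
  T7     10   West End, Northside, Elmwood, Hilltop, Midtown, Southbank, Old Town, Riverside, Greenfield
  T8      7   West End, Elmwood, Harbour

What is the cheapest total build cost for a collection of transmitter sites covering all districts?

17

T1, T3 cover every district at build cost 2 + 15 = 17.
Any cover uses at least 2 transmitter sites; among all covering selections none totals below 17.
Greedy by coverage-per-build cost would pick T1, T5, T8, T4 for 21 — worse than the optimum 17.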